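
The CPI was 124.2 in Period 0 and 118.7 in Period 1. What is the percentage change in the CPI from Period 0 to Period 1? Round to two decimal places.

Change = (118.7 − 124.2) / 124.2 × 100
       = -5.5 / 124.2 × 100 = -4.4283%

-4.43%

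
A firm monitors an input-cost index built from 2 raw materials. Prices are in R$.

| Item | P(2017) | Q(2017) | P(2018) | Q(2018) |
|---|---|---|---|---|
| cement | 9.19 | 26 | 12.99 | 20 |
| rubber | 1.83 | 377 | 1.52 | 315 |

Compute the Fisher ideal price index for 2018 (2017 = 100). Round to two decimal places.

97.60

Laspeyres component (base-period weights):
ΣP(2018)Q(2017) = 12.99×26 + 1.52×377 = 337.74 + 573.04 = 910.78
ΣP(2017)Q(2017) = 9.19×26 + 1.83×377 = 238.94 + 689.91 = 928.85
L = 910.78 / 928.85 × 100 = 98.0546
Paasche component (current-period weights):
ΣP(2018)Q(2018) = 12.99×20 + 1.52×315 = 259.8 + 478.8 = 738.6
ΣP(2017)Q(2018) = 9.19×20 + 1.83×315 = 183.8 + 576.45 = 760.25
P = 738.6 / 760.25 × 100 = 97.1523
Fisher = √(L × P) = √(98.0546 × 97.1523) = 97.6024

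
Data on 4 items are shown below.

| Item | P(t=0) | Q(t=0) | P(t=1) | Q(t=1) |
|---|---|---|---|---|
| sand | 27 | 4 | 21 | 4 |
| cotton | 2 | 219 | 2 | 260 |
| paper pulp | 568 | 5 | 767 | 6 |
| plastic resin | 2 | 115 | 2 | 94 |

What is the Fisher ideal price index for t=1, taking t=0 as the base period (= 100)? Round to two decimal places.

Laspeyres component (base-period weights):
ΣP(t=1)Q(t=0) = 21×4 + 2×219 + 767×5 + 2×115 = 84 + 438 + 3835 + 230 = 4587
ΣP(t=0)Q(t=0) = 27×4 + 2×219 + 568×5 + 2×115 = 108 + 438 + 2840 + 230 = 3616
L = 4587 / 3616 × 100 = 126.8529
Paasche component (current-period weights):
ΣP(t=1)Q(t=1) = 21×4 + 2×260 + 767×6 + 2×94 = 84 + 520 + 4602 + 188 = 5394
ΣP(t=0)Q(t=1) = 27×4 + 2×260 + 568×6 + 2×94 = 108 + 520 + 3408 + 188 = 4224
P = 5394 / 4224 × 100 = 127.6989
Fisher = √(L × P) = √(126.8529 × 127.6989) = 127.2752

127.28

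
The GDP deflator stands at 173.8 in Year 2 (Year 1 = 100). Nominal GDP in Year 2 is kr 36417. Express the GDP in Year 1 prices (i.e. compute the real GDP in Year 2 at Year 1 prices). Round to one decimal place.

20953.4

Real = Nominal ÷ (Index/100) = 36417 ÷ (173.8/100)
     = 36417 ÷ 1.738 = 20953.3947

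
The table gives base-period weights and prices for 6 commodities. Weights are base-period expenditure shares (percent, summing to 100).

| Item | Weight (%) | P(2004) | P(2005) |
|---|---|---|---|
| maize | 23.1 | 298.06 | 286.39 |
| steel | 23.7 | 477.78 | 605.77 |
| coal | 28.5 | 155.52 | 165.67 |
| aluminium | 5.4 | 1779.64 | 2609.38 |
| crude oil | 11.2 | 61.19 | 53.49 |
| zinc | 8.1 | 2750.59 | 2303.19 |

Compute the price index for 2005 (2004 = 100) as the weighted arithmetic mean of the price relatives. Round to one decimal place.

107.1

maize: 23.1 × (286.39/298.06) = 23.1 × 0.960847 = 22.1956
steel: 23.7 × (605.77/477.78) = 23.7 × 1.267885 = 30.0489
coal: 28.5 × (165.67/155.52) = 28.5 × 1.065265 = 30.3601
aluminium: 5.4 × (2609.38/1779.64) = 5.4 × 1.466240 = 7.9177
crude oil: 11.2 × (53.49/61.19) = 11.2 × 0.874162 = 9.7906
zinc: 8.1 × (2303.19/2750.59) = 8.1 × 0.837344 = 6.7825
Index = Σ wᵢ·(p₁ᵢ/p₀ᵢ) = 22.1956 + 30.0489 + 30.3601 + 7.9177 + 9.7906 + 6.7825 = 107.0953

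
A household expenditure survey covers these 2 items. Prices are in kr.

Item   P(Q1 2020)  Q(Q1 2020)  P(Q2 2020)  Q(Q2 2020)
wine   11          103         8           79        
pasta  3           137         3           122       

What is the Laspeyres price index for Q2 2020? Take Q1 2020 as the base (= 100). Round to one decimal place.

Laspeyres price index uses base-period quantities as weights.
ΣP(Q2 2020)·Q(Q1 2020) = 8×103 + 3×137 = 824 + 411 = 1235
ΣP(Q1 2020)·Q(Q1 2020) = 11×103 + 3×137 = 1133 + 411 = 1544
Index = 1235 / 1544 × 100 = 79.9870

80.0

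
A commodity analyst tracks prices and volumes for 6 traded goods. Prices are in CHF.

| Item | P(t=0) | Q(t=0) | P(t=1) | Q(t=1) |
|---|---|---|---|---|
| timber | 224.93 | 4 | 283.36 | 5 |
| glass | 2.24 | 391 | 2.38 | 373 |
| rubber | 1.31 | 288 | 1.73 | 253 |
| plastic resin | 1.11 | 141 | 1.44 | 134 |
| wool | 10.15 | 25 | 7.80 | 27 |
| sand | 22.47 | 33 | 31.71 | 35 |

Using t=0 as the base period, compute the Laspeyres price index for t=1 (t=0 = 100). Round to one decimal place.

Laspeyres price index uses base-period quantities as weights.
ΣP(t=1)·Q(t=0) = 283.36×4 + 2.38×391 + 1.73×288 + 1.44×141 + 7.80×25 + 31.71×33 = 1133.44 + 930.58 + 498.24 + 203.04 + 195 + 1046.43 = 4006.73
ΣP(t=0)·Q(t=0) = 224.93×4 + 2.24×391 + 1.31×288 + 1.11×141 + 10.15×25 + 22.47×33 = 899.72 + 875.84 + 377.28 + 156.51 + 253.75 + 741.51 = 3304.61
Index = 4006.73 / 3304.61 × 100 = 121.2467

121.2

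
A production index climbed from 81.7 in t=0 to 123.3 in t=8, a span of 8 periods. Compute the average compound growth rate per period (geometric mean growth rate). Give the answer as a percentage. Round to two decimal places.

5.28%

Growth factor = (123.3/81.7)^(1/8) = (1.509180)^(1/8) = 1.052792
Growth rate = 1.052792 − 1 = 0.052792 = 5.2792%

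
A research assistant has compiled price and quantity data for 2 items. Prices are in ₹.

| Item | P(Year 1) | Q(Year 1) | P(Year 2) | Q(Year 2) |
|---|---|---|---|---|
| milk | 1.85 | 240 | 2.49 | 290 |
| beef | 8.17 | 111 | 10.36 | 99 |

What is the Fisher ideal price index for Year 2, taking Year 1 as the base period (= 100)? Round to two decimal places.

129.64

Laspeyres component (base-period weights):
ΣP(Year 2)Q(Year 1) = 2.49×240 + 10.36×111 = 597.6 + 1149.96 = 1747.56
ΣP(Year 1)Q(Year 1) = 1.85×240 + 8.17×111 = 444 + 906.87 = 1350.87
L = 1747.56 / 1350.87 × 100 = 129.3655
Paasche component (current-period weights):
ΣP(Year 2)Q(Year 2) = 2.49×290 + 10.36×99 = 722.1 + 1025.64 = 1747.74
ΣP(Year 1)Q(Year 2) = 1.85×290 + 8.17×99 = 536.5 + 808.83 = 1345.33
P = 1747.74 / 1345.33 × 100 = 129.9116
Fisher = √(L × P) = √(129.3655 × 129.9116) = 129.6383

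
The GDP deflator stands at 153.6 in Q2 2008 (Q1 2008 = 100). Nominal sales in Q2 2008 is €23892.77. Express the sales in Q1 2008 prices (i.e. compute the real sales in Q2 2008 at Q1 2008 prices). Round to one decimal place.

15555.2

Real = Nominal ÷ (Index/100) = 23892.77 ÷ (153.6/100)
     = 23892.77 ÷ 1.536 = 15555.1888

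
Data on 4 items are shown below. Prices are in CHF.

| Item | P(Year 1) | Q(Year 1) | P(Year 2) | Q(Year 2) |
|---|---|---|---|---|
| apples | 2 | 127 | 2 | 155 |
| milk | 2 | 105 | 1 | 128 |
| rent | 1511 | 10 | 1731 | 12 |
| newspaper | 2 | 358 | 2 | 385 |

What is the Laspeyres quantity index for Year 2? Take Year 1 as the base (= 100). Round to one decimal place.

Laspeyres quantity index uses base-period prices as weights.
ΣP(Year 1)·Q(Year 2) = 2×155 + 2×128 + 1511×12 + 2×385 = 310 + 256 + 18132 + 770 = 19468
ΣP(Year 1)·Q(Year 1) = 2×127 + 2×105 + 1511×10 + 2×358 = 254 + 210 + 15110 + 716 = 16290
Index = 19468 / 16290 × 100 = 119.5089

119.5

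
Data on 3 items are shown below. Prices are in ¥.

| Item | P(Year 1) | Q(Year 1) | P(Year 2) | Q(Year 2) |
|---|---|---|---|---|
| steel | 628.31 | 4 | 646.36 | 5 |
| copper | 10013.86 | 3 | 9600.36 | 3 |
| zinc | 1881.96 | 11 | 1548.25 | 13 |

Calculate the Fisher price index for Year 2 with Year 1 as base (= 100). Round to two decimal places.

90.70

Laspeyres component (base-period weights):
ΣP(Year 2)Q(Year 1) = 646.36×4 + 9600.36×3 + 1548.25×11 = 2585.44 + 28801.08 + 17030.75 = 48417.27
ΣP(Year 1)Q(Year 1) = 628.31×4 + 10013.86×3 + 1881.96×11 = 2513.24 + 30041.58 + 20701.56 = 53256.38
L = 48417.27 / 53256.38 × 100 = 90.9136
Paasche component (current-period weights):
ΣP(Year 2)Q(Year 2) = 646.36×5 + 9600.36×3 + 1548.25×13 = 3231.8 + 28801.08 + 20127.25 = 52160.13
ΣP(Year 1)Q(Year 2) = 628.31×5 + 10013.86×3 + 1881.96×13 = 3141.55 + 30041.58 + 24465.48 = 57648.61
P = 52160.13 / 57648.61 × 100 = 90.4794
Fisher = √(L × P) = √(90.9136 × 90.4794) = 90.6962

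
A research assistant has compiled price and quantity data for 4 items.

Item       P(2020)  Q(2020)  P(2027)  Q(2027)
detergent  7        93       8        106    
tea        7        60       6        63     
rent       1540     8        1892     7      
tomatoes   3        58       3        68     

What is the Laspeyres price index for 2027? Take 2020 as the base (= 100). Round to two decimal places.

121.00

Laspeyres price index uses base-period quantities as weights.
ΣP(2027)·Q(2020) = 8×93 + 6×60 + 1892×8 + 3×58 = 744 + 360 + 15136 + 174 = 16414
ΣP(2020)·Q(2020) = 7×93 + 7×60 + 1540×8 + 3×58 = 651 + 420 + 12320 + 174 = 13565
Index = 16414 / 13565 × 100 = 121.0026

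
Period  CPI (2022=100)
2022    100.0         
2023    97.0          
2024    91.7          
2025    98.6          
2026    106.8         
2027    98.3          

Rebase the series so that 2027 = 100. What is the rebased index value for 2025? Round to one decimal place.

100.3

Rebased(2025) = 98.6 / 98.3 × 100 = 100.3052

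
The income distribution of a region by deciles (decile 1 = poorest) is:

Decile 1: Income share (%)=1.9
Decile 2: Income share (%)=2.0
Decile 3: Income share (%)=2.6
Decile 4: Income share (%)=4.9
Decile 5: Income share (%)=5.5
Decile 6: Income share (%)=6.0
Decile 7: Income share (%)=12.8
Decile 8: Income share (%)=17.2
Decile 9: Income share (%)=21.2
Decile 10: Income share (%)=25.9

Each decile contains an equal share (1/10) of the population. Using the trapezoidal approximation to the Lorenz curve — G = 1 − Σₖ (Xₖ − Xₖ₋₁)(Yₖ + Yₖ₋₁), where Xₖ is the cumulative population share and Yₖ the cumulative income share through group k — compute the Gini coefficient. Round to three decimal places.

Cumulative income shares Yₖ: 0.0190, 0.0390, 0.0650, 0.1140, 0.1690, 0.2290, 0.3570, 0.5290, 0.7410, 1.0000
Σ (Xₖ−Xₖ₋₁)(Yₖ+Yₖ₋₁) = (1/10)(0.0190+0.0000) + (1/10)(0.0390+0.0190) + (1/10)(0.0650+0.0390) + (1/10)(0.1140+0.0650) + (1/10)(0.1690+0.1140) + (1/10)(0.2290+0.1690) + (1/10)(0.3570+0.2290) + (1/10)(0.5290+0.3570) + (1/10)(0.7410+0.5290) + (1/10)(1.0000+0.7410)
  = 0.0019 + 0.0058 + 0.0104 + 0.0179 + 0.0283 + 0.0398 + 0.0586 + 0.0886 + 0.1270 + 0.1741 = 0.5524
G = 1 − 0.5524 = 0.4476

0.448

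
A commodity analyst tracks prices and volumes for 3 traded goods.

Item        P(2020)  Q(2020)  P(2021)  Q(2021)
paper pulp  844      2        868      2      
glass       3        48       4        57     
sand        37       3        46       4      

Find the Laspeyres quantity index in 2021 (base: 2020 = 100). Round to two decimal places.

Laspeyres quantity index uses base-period prices as weights.
ΣP(2020)·Q(2021) = 844×2 + 3×57 + 37×4 = 1688 + 171 + 148 = 2007
ΣP(2020)·Q(2020) = 844×2 + 3×48 + 37×3 = 1688 + 144 + 111 = 1943
Index = 2007 / 1943 × 100 = 103.2939

103.29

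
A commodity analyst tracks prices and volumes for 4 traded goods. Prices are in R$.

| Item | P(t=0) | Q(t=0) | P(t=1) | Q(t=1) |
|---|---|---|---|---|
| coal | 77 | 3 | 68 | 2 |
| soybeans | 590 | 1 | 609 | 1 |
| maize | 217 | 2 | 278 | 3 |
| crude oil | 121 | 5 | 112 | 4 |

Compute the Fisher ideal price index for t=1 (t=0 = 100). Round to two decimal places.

Laspeyres component (base-period weights):
ΣP(t=1)Q(t=0) = 68×3 + 609×1 + 278×2 + 112×5 = 204 + 609 + 556 + 560 = 1929
ΣP(t=0)Q(t=0) = 77×3 + 590×1 + 217×2 + 121×5 = 231 + 590 + 434 + 605 = 1860
L = 1929 / 1860 × 100 = 103.7097
Paasche component (current-period weights):
ΣP(t=1)Q(t=1) = 68×2 + 609×1 + 278×3 + 112×4 = 136 + 609 + 834 + 448 = 2027
ΣP(t=0)Q(t=1) = 77×2 + 590×1 + 217×3 + 121×4 = 154 + 590 + 651 + 484 = 1879
P = 2027 / 1879 × 100 = 107.8765
Fisher = √(L × P) = √(103.7097 × 107.8765) = 105.7726

105.77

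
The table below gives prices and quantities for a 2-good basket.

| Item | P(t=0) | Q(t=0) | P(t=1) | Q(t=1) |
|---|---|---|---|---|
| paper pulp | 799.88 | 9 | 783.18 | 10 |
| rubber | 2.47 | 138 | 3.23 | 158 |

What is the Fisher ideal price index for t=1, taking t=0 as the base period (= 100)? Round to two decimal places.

99.42

Laspeyres component (base-period weights):
ΣP(t=1)Q(t=0) = 783.18×9 + 3.23×138 = 7048.62 + 445.74 = 7494.36
ΣP(t=0)Q(t=0) = 799.88×9 + 2.47×138 = 7198.92 + 340.86 = 7539.78
L = 7494.36 / 7539.78 × 100 = 99.3976
Paasche component (current-period weights):
ΣP(t=1)Q(t=1) = 783.18×10 + 3.23×158 = 7831.8 + 510.34 = 8342.14
ΣP(t=0)Q(t=1) = 799.88×10 + 2.47×158 = 7998.8 + 390.26 = 8389.06
P = 8342.14 / 8389.06 × 100 = 99.4407
Fisher = √(L × P) = √(99.3976 × 99.4407) = 99.4191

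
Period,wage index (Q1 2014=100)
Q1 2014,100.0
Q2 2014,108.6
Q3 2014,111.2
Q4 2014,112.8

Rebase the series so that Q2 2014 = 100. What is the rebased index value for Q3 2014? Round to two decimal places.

102.39

Rebased(Q3 2014) = 111.2 / 108.6 × 100 = 102.3941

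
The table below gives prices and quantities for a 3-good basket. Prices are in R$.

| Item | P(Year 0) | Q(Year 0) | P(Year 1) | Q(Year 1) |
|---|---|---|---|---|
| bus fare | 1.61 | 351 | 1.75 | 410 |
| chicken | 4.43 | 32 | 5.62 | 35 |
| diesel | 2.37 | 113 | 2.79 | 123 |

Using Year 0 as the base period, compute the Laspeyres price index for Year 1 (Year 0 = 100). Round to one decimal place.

113.8

Laspeyres price index uses base-period quantities as weights.
ΣP(Year 1)·Q(Year 0) = 1.75×351 + 5.62×32 + 2.79×113 = 614.25 + 179.84 + 315.27 = 1109.36
ΣP(Year 0)·Q(Year 0) = 1.61×351 + 4.43×32 + 2.37×113 = 565.11 + 141.76 + 267.81 = 974.68
Index = 1109.36 / 974.68 × 100 = 113.8179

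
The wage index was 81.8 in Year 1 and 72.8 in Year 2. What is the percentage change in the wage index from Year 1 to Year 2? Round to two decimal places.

Change = (72.8 − 81.8) / 81.8 × 100
       = -9.0 / 81.8 × 100 = -11.0024%

-11.00%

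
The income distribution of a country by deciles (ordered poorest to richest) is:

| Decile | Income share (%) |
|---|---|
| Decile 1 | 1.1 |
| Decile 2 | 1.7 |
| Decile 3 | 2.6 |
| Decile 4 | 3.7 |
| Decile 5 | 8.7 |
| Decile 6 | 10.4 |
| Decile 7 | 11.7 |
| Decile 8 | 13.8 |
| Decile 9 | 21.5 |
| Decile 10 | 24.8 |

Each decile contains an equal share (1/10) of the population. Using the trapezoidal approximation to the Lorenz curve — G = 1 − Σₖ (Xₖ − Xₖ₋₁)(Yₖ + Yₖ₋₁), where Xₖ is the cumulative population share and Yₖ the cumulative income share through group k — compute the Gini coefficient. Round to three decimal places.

0.434

Cumulative income shares Yₖ: 0.0110, 0.0280, 0.0540, 0.0910, 0.1780, 0.2820, 0.3990, 0.5370, 0.7520, 1.0000
Σ (Xₖ−Xₖ₋₁)(Yₖ+Yₖ₋₁) = (1/10)(0.0110+0.0000) + (1/10)(0.0280+0.0110) + (1/10)(0.0540+0.0280) + (1/10)(0.0910+0.0540) + (1/10)(0.1780+0.0910) + (1/10)(0.2820+0.1780) + (1/10)(0.3990+0.2820) + (1/10)(0.5370+0.3990) + (1/10)(0.7520+0.5370) + (1/10)(1.0000+0.7520)
  = 0.0011 + 0.0039 + 0.0082 + 0.0145 + 0.0269 + 0.0460 + 0.0681 + 0.0936 + 0.1289 + 0.1752 = 0.5664
G = 1 − 0.5664 = 0.4336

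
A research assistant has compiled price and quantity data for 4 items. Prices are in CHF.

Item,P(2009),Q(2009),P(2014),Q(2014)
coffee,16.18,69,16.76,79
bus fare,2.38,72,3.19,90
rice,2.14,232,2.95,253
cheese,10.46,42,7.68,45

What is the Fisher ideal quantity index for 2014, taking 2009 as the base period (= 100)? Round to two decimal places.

Laspeyres component (base-period weights):
ΣP(2009)Q(2014) = 16.18×79 + 2.38×90 + 2.14×253 + 10.46×45 = 1278.22 + 214.2 + 541.42 + 470.7 = 2504.54
ΣP(2009)Q(2009) = 16.18×69 + 2.38×72 + 2.14×232 + 10.46×42 = 1116.42 + 171.36 + 496.48 + 439.32 = 2223.58
L = 2504.54 / 2223.58 × 100 = 112.6355
Paasche component (current-period weights):
ΣP(2014)Q(2014) = 16.76×79 + 3.19×90 + 2.95×253 + 7.68×45 = 1324.04 + 287.1 + 746.35 + 345.6 = 2703.09
ΣP(2014)Q(2009) = 16.76×69 + 3.19×72 + 2.95×232 + 7.68×42 = 1156.44 + 229.68 + 684.4 + 322.56 = 2393.08
P = 2703.09 / 2393.08 × 100 = 112.9544
Fisher = √(L × P) = √(112.6355 × 112.9544) = 112.7948

112.79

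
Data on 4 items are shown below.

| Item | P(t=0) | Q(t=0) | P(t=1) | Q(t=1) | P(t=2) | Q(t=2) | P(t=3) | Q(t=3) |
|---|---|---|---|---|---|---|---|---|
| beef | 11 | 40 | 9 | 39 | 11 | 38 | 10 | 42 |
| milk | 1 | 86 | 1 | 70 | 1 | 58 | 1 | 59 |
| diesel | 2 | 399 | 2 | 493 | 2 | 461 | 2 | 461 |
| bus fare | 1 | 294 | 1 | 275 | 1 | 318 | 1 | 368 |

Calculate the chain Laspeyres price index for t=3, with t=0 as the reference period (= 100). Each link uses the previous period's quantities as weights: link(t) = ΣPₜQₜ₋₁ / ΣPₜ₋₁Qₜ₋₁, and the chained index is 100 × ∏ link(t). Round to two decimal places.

Link t=0→t=1:
ΣP(t=1)Q(t=0) = 9×40 + 1×86 + 2×399 + 1×294 = 360 + 86 + 798 + 294 = 1538
ΣP(t=0)Q(t=0) = 11×40 + 1×86 + 2×399 + 1×294 = 440 + 86 + 798 + 294 = 1618
link = 1538/1618 = 0.950556
Link t=1→t=2:
ΣP(t=2)Q(t=1) = 11×39 + 1×70 + 2×493 + 1×275 = 429 + 70 + 986 + 275 = 1760
ΣP(t=1)Q(t=1) = 9×39 + 1×70 + 2×493 + 1×275 = 351 + 70 + 986 + 275 = 1682
link = 1760/1682 = 1.046373
Link t=2→t=3:
ΣP(t=3)Q(t=2) = 10×38 + 1×58 + 2×461 + 1×318 = 380 + 58 + 922 + 318 = 1678
ΣP(t=2)Q(t=2) = 11×38 + 1×58 + 2×461 + 1×318 = 418 + 58 + 922 + 318 = 1716
link = 1678/1716 = 0.977855
Chained index = 100 × 0.950556 × 1.046373 × 0.977855 = 97.2611

97.26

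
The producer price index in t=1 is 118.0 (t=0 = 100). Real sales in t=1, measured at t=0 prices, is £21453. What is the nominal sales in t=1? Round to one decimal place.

25314.5

Nominal = Real × (Index/100) = 21453 × (118.0/100)
        = 21453 × 1.180 = 25314.5400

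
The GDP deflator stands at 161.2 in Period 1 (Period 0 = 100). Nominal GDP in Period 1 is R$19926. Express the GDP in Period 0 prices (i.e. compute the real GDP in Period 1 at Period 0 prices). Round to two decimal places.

12361.04

Real = Nominal ÷ (Index/100) = 19926 ÷ (161.2/100)
     = 19926 ÷ 1.612 = 12361.0422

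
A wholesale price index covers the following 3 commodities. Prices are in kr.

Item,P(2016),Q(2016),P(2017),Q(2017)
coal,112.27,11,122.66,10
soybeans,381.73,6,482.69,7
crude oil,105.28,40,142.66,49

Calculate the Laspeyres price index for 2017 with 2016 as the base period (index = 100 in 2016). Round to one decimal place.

Laspeyres price index uses base-period quantities as weights.
ΣP(2017)·Q(2016) = 122.66×11 + 482.69×6 + 142.66×40 = 1349.26 + 2896.14 + 5706.4 = 9951.8
ΣP(2016)·Q(2016) = 112.27×11 + 381.73×6 + 105.28×40 = 1234.97 + 2290.38 + 4211.2 = 7736.55
Index = 9951.8 / 7736.55 × 100 = 128.6336

128.6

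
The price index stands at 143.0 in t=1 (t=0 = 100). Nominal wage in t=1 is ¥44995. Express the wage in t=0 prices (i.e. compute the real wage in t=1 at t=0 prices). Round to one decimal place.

31465.0

Real = Nominal ÷ (Index/100) = 44995 ÷ (143.0/100)
     = 44995 ÷ 1.430 = 31465.0350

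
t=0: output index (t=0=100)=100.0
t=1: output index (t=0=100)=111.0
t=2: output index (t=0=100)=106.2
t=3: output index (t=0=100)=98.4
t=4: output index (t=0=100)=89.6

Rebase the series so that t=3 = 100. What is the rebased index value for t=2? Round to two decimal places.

Rebased(t=2) = 106.2 / 98.4 × 100 = 107.9268

107.93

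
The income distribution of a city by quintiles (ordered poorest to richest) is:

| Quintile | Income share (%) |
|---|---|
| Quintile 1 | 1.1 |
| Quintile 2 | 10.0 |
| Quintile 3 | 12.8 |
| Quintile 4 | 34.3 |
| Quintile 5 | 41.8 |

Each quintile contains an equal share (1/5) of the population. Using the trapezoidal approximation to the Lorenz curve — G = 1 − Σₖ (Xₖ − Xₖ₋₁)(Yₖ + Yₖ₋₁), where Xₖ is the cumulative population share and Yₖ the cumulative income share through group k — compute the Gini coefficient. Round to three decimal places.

0.423

Cumulative income shares Yₖ: 0.0110, 0.1110, 0.2390, 0.5820, 1.0000
Σ (Xₖ−Xₖ₋₁)(Yₖ+Yₖ₋₁) = (1/5)(0.0110+0.0000) + (1/5)(0.1110+0.0110) + (1/5)(0.2390+0.1110) + (1/5)(0.5820+0.2390) + (1/5)(1.0000+0.5820)
  = 0.0022 + 0.0244 + 0.0700 + 0.1642 + 0.3164 = 0.5772
G = 1 − 0.5772 = 0.4228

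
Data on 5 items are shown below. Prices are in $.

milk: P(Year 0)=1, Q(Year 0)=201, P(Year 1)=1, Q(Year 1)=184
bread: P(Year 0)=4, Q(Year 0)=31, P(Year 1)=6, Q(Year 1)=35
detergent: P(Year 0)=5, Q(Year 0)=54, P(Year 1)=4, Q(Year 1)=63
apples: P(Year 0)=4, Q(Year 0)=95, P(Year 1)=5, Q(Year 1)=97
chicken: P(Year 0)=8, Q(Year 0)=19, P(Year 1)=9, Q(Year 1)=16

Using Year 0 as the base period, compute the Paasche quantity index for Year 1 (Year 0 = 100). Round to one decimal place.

Paasche quantity index uses current-period prices as weights.
ΣP(Year 1)·Q(Year 1) = 1×184 + 6×35 + 4×63 + 5×97 + 9×16 = 184 + 210 + 252 + 485 + 144 = 1275
ΣP(Year 1)·Q(Year 0) = 1×201 + 6×31 + 4×54 + 5×95 + 9×19 = 201 + 186 + 216 + 475 + 171 = 1249
Index = 1275 / 1249 × 100 = 102.0817

102.1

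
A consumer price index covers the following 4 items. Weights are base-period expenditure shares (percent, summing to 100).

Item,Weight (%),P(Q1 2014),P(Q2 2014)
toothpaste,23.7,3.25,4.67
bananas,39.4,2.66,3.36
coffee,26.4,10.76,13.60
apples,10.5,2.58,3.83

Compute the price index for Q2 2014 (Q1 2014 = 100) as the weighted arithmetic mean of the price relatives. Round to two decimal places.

132.78

toothpaste: 23.7 × (4.67/3.25) = 23.7 × 1.436923 = 34.0551
bananas: 39.4 × (3.36/2.66) = 39.4 × 1.263158 = 49.7684
coffee: 26.4 × (13.60/10.76) = 26.4 × 1.263941 = 33.3680
apples: 10.5 × (3.83/2.58) = 10.5 × 1.484496 = 15.5872
Index = Σ wᵢ·(p₁ᵢ/p₀ᵢ) = 34.0551 + 49.7684 + 33.3680 + 15.5872 = 132.7787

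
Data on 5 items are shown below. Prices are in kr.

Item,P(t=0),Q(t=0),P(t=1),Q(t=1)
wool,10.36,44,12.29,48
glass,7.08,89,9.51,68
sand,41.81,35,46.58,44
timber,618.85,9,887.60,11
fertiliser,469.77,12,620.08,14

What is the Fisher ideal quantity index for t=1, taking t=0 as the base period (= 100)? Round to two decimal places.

Laspeyres component (base-period weights):
ΣP(t=0)Q(t=1) = 10.36×48 + 7.08×68 + 41.81×44 + 618.85×11 + 469.77×14 = 497.28 + 481.44 + 1839.64 + 6807.35 + 6576.78 = 16202.49
ΣP(t=0)Q(t=0) = 10.36×44 + 7.08×89 + 41.81×35 + 618.85×9 + 469.77×12 = 455.84 + 630.12 + 1463.35 + 5569.65 + 5637.24 = 13756.2
L = 16202.49 / 13756.2 × 100 = 117.7832
Paasche component (current-period weights):
ΣP(t=1)Q(t=1) = 12.29×48 + 9.51×68 + 46.58×44 + 887.60×11 + 620.08×14 = 589.92 + 646.68 + 2049.52 + 9763.6 + 8681.12 = 21730.84
ΣP(t=1)Q(t=0) = 12.29×44 + 9.51×89 + 46.58×35 + 887.60×9 + 620.08×12 = 540.76 + 846.39 + 1630.3 + 7988.4 + 7440.96 = 18446.81
P = 21730.84 / 18446.81 × 100 = 117.8027
Fisher = √(L × P) = √(117.7832 × 117.8027) = 117.7929

117.79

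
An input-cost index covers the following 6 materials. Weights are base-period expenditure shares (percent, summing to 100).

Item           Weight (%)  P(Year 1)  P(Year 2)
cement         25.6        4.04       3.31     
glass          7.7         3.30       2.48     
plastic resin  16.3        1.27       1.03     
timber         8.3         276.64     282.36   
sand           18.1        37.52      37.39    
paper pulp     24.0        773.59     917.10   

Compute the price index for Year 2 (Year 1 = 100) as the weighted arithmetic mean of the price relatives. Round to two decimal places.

cement: 25.6 × (3.31/4.04) = 25.6 × 0.819307 = 20.9743
glass: 7.7 × (2.48/3.30) = 7.7 × 0.751515 = 5.7867
plastic resin: 16.3 × (1.03/1.27) = 16.3 × 0.811024 = 13.2197
timber: 8.3 × (282.36/276.64) = 8.3 × 1.020677 = 8.4716
sand: 18.1 × (37.39/37.52) = 18.1 × 0.996535 = 18.0373
paper pulp: 24.0 × (917.10/773.59) = 24.0 × 1.185512 = 28.4523
Index = Σ wᵢ·(p₁ᵢ/p₀ᵢ) = 20.9743 + 5.7867 + 13.2197 + 8.4716 + 18.0373 + 28.4523 = 94.9418

94.94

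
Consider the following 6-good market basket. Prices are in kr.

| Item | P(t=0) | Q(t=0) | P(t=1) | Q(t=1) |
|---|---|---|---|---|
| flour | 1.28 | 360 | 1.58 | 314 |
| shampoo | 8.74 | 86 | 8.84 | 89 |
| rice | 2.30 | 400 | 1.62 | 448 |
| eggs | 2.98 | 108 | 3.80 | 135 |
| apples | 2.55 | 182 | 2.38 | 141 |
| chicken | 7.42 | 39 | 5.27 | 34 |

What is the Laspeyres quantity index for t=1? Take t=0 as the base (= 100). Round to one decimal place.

100.5

Laspeyres quantity index uses base-period prices as weights.
ΣP(t=0)·Q(t=1) = 1.28×314 + 8.74×89 + 2.30×448 + 2.98×135 + 2.55×141 + 7.42×34 = 401.92 + 777.86 + 1030.4 + 402.3 + 359.55 + 252.28 = 3224.31
ΣP(t=0)·Q(t=0) = 1.28×360 + 8.74×86 + 2.30×400 + 2.98×108 + 2.55×182 + 7.42×39 = 460.8 + 751.64 + 920 + 321.84 + 464.1 + 289.38 = 3207.76
Index = 3224.31 / 3207.76 × 100 = 100.5159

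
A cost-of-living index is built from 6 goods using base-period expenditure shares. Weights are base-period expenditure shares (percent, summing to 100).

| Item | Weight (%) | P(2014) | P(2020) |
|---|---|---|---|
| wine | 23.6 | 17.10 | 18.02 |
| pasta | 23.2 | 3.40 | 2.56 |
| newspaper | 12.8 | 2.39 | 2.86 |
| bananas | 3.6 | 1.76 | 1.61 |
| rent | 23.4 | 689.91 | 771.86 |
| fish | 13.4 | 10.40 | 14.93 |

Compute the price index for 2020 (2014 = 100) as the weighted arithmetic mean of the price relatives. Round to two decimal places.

106.36

wine: 23.6 × (18.02/17.10) = 23.6 × 1.053801 = 24.8697
pasta: 23.2 × (2.56/3.40) = 23.2 × 0.752941 = 17.4682
newspaper: 12.8 × (2.86/2.39) = 12.8 × 1.196653 = 15.3172
bananas: 3.6 × (1.61/1.76) = 3.6 × 0.914773 = 3.2932
rent: 23.4 × (771.86/689.91) = 23.4 × 1.118784 = 26.1795
fish: 13.4 × (14.93/10.40) = 13.4 × 1.435577 = 19.2367
Index = Σ wᵢ·(p₁ᵢ/p₀ᵢ) = 24.8697 + 17.4682 + 15.3172 + 3.2932 + 26.1795 + 19.2367 = 106.3645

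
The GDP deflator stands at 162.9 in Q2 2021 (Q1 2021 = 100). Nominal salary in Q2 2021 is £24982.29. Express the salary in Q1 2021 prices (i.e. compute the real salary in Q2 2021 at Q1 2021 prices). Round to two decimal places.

Real = Nominal ÷ (Index/100) = 24982.29 ÷ (162.9/100)
     = 24982.29 ÷ 1.629 = 15335.9669

15335.97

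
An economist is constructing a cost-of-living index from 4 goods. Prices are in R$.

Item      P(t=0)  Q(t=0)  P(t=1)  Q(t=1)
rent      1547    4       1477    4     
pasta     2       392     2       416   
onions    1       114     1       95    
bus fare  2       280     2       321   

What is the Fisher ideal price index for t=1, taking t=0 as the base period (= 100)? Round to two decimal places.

Laspeyres component (base-period weights):
ΣP(t=1)Q(t=0) = 1477×4 + 2×392 + 1×114 + 2×280 = 5908 + 784 + 114 + 560 = 7366
ΣP(t=0)Q(t=0) = 1547×4 + 2×392 + 1×114 + 2×280 = 6188 + 784 + 114 + 560 = 7646
L = 7366 / 7646 × 100 = 96.3380
Paasche component (current-period weights):
ΣP(t=1)Q(t=1) = 1477×4 + 2×416 + 1×95 + 2×321 = 5908 + 832 + 95 + 642 = 7477
ΣP(t=0)Q(t=1) = 1547×4 + 2×416 + 1×95 + 2×321 = 6188 + 832 + 95 + 642 = 7757
P = 7477 / 7757 × 100 = 96.3904
Fisher = √(L × P) = √(96.3380 × 96.3904) = 96.3642

96.36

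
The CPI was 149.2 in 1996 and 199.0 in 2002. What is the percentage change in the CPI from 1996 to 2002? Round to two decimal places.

33.38%

Change = (199.0 − 149.2) / 149.2 × 100
       = 49.8 / 149.2 × 100 = 33.3780%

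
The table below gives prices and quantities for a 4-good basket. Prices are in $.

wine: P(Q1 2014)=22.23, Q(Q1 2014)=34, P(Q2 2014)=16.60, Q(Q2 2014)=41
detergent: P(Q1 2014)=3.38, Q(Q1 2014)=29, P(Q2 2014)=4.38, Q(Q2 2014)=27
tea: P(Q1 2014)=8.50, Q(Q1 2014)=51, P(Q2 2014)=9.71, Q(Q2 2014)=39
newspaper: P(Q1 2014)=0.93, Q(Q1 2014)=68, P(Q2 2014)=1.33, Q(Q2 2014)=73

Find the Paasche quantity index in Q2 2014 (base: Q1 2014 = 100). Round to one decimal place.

Paasche quantity index uses current-period prices as weights.
ΣP(Q2 2014)·Q(Q2 2014) = 16.60×41 + 4.38×27 + 9.71×39 + 1.33×73 = 680.6 + 118.26 + 378.69 + 97.09 = 1274.64
ΣP(Q2 2014)·Q(Q1 2014) = 16.60×34 + 4.38×29 + 9.71×51 + 1.33×68 = 564.4 + 127.02 + 495.21 + 90.44 = 1277.07
Index = 1274.64 / 1277.07 × 100 = 99.8097

99.8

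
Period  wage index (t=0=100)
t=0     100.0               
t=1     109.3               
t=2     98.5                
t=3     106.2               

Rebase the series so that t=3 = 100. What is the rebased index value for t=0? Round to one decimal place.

Rebased(t=0) = 100.0 / 106.2 × 100 = 94.1620

94.2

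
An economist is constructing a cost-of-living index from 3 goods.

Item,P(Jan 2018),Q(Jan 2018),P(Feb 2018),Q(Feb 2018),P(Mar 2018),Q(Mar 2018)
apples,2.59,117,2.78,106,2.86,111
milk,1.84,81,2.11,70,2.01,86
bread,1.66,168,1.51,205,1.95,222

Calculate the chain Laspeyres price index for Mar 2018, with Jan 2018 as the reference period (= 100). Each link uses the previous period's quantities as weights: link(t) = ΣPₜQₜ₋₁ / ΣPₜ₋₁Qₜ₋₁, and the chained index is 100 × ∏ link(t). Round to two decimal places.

Link Jan 2018→Feb 2018:
ΣP(Feb 2018)Q(Jan 2018) = 2.78×117 + 2.11×81 + 1.51×168 = 325.26 + 170.91 + 253.68 = 749.85
ΣP(Jan 2018)Q(Jan 2018) = 2.59×117 + 1.84×81 + 1.66×168 = 303.03 + 149.04 + 278.88 = 730.95
link = 749.85/730.95 = 1.025857
Link Feb 2018→Mar 2018:
ΣP(Mar 2018)Q(Feb 2018) = 2.86×106 + 2.01×70 + 1.95×205 = 303.16 + 140.7 + 399.75 = 843.61
ΣP(Feb 2018)Q(Feb 2018) = 2.78×106 + 2.11×70 + 1.51×205 = 294.68 + 147.7 + 309.55 = 751.93
link = 843.61/751.93 = 1.121926
Chained index = 100 × 1.025857 × 1.121926 = 115.0936

115.09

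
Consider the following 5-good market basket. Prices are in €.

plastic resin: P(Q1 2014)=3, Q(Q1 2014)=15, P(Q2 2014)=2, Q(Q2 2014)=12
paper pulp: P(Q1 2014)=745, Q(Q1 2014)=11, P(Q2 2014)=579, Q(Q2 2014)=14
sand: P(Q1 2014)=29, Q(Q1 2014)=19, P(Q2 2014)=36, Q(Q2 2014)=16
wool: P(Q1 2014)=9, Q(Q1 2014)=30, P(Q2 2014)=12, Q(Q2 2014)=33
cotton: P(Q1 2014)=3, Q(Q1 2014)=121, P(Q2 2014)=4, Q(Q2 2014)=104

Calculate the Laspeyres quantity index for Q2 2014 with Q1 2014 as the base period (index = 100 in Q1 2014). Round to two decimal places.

Laspeyres quantity index uses base-period prices as weights.
ΣP(Q1 2014)·Q(Q2 2014) = 3×12 + 745×14 + 29×16 + 9×33 + 3×104 = 36 + 10430 + 464 + 297 + 312 = 11539
ΣP(Q1 2014)·Q(Q1 2014) = 3×15 + 745×11 + 29×19 + 9×30 + 3×121 = 45 + 8195 + 551 + 270 + 363 = 9424
Index = 11539 / 9424 × 100 = 122.4427

122.44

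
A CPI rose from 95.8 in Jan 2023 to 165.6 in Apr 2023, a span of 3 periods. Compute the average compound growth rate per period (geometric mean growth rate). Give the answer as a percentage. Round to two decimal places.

Growth factor = (165.6/95.8)^(1/3) = (1.728601)^(1/3) = 1.200139
Growth rate = 1.200139 − 1 = 0.200139 = 20.0139%

20.01%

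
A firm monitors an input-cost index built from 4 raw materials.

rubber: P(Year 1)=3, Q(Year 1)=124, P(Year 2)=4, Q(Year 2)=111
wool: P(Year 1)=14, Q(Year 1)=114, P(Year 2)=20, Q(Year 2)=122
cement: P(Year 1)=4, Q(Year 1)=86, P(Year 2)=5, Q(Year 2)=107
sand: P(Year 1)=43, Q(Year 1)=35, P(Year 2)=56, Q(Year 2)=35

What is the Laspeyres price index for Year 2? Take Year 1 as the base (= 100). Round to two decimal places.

135.34

Laspeyres price index uses base-period quantities as weights.
ΣP(Year 2)·Q(Year 1) = 4×124 + 20×114 + 5×86 + 56×35 = 496 + 2280 + 430 + 1960 = 5166
ΣP(Year 1)·Q(Year 1) = 3×124 + 14×114 + 4×86 + 43×35 = 372 + 1596 + 344 + 1505 = 3817
Index = 5166 / 3817 × 100 = 135.3419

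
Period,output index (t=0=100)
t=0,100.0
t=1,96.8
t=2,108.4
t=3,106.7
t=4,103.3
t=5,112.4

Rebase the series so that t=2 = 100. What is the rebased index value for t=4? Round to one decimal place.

95.3

Rebased(t=4) = 103.3 / 108.4 × 100 = 95.2952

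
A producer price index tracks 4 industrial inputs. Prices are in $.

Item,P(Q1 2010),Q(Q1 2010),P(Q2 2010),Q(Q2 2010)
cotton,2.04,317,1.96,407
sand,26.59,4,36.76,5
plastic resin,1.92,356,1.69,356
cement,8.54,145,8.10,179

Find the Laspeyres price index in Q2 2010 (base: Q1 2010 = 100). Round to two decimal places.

95.13

Laspeyres price index uses base-period quantities as weights.
ΣP(Q2 2010)·Q(Q1 2010) = 1.96×317 + 36.76×4 + 1.69×356 + 8.10×145 = 621.32 + 147.04 + 601.64 + 1174.5 = 2544.5
ΣP(Q1 2010)·Q(Q1 2010) = 2.04×317 + 26.59×4 + 1.92×356 + 8.54×145 = 646.68 + 106.36 + 683.52 + 1238.3 = 2674.86
Index = 2544.5 / 2674.86 × 100 = 95.1265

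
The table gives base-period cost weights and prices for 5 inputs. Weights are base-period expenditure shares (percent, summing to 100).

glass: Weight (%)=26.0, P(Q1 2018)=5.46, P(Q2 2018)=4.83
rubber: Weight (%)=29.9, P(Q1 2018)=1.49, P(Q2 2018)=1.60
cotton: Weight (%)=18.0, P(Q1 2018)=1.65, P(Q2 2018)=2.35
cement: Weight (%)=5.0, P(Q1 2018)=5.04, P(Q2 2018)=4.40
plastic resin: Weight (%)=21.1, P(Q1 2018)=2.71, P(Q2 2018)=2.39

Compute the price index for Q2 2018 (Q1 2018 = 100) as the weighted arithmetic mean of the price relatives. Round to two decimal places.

103.72

glass: 26.0 × (4.83/5.46) = 26.0 × 0.884615 = 23.0000
rubber: 29.9 × (1.60/1.49) = 29.9 × 1.073826 = 32.1074
cotton: 18.0 × (2.35/1.65) = 18.0 × 1.424242 = 25.6364
cement: 5.0 × (4.40/5.04) = 5.0 × 0.873016 = 4.3651
plastic resin: 21.1 × (2.39/2.71) = 21.1 × 0.881919 = 18.6085
Index = Σ wᵢ·(p₁ᵢ/p₀ᵢ) = 23.0000 + 32.1074 + 25.6364 + 4.3651 + 18.6085 = 103.7173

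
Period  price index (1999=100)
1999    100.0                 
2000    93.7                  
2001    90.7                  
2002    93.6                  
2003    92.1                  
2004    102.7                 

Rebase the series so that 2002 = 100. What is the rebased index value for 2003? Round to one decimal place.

98.4

Rebased(2003) = 92.1 / 93.6 × 100 = 98.3974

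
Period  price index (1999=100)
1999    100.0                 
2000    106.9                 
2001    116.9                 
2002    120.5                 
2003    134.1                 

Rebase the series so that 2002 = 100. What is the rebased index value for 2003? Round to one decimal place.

Rebased(2003) = 134.1 / 120.5 × 100 = 111.2863

111.3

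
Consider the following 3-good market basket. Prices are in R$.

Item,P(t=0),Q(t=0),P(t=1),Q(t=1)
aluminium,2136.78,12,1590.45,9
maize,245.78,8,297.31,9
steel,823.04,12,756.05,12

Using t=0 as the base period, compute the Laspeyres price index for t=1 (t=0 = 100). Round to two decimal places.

81.47

Laspeyres price index uses base-period quantities as weights.
ΣP(t=1)·Q(t=0) = 1590.45×12 + 297.31×8 + 756.05×12 = 19085.4 + 2378.48 + 9072.6 = 30536.48
ΣP(t=0)·Q(t=0) = 2136.78×12 + 245.78×8 + 823.04×12 = 25641.36 + 1966.24 + 9876.48 = 37484.08
Index = 30536.48 / 37484.08 × 100 = 81.4652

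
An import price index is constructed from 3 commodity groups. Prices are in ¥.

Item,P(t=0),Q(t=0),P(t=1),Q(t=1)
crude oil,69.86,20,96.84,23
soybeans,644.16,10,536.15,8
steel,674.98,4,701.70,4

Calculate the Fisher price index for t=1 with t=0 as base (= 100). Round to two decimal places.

97.21

Laspeyres component (base-period weights):
ΣP(t=1)Q(t=0) = 96.84×20 + 536.15×10 + 701.70×4 = 1936.8 + 5361.5 + 2806.8 = 10105.1
ΣP(t=0)Q(t=0) = 69.86×20 + 644.16×10 + 674.98×4 = 1397.2 + 6441.6 + 2699.92 = 10538.72
L = 10105.1 / 10538.72 × 100 = 95.8855
Paasche component (current-period weights):
ΣP(t=1)Q(t=1) = 96.84×23 + 536.15×8 + 701.70×4 = 2227.32 + 4289.2 + 2806.8 = 9323.32
ΣP(t=0)Q(t=1) = 69.86×23 + 644.16×8 + 674.98×4 = 1606.78 + 5153.28 + 2699.92 = 9459.98
P = 9323.32 / 9459.98 × 100 = 98.5554
Fisher = √(L × P) = √(95.8855 × 98.5554) = 97.2113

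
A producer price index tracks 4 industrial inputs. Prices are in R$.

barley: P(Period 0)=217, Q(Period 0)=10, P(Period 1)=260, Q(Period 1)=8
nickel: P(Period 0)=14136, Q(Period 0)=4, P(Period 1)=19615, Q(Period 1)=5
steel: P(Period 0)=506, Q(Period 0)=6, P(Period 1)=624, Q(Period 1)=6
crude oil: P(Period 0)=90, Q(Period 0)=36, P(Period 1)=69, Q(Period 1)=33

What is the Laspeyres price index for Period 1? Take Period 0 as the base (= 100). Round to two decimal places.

134.31

Laspeyres price index uses base-period quantities as weights.
ΣP(Period 1)·Q(Period 0) = 260×10 + 19615×4 + 624×6 + 69×36 = 2600 + 78460 + 3744 + 2484 = 87288
ΣP(Period 0)·Q(Period 0) = 217×10 + 14136×4 + 506×6 + 90×36 = 2170 + 56544 + 3036 + 3240 = 64990
Index = 87288 / 64990 × 100 = 134.3099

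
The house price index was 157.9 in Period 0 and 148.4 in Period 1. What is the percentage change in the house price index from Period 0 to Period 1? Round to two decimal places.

-6.02%

Change = (148.4 − 157.9) / 157.9 × 100
       = -9.5 / 157.9 × 100 = -6.0165%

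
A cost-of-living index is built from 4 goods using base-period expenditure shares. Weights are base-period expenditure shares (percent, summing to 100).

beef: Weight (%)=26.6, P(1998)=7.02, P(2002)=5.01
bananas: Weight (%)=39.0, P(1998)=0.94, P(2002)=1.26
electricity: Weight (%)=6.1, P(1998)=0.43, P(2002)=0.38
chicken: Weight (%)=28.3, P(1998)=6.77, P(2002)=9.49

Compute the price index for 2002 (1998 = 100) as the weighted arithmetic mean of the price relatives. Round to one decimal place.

beef: 26.6 × (5.01/7.02) = 26.6 × 0.713675 = 18.9838
bananas: 39.0 × (1.26/0.94) = 39.0 × 1.340426 = 52.2766
electricity: 6.1 × (0.38/0.43) = 6.1 × 0.883721 = 5.3907
chicken: 28.3 × (9.49/6.77) = 28.3 × 1.401773 = 39.6702
Index = Σ wᵢ·(p₁ᵢ/p₀ᵢ) = 18.9838 + 52.2766 + 5.3907 + 39.6702 = 116.3212

116.3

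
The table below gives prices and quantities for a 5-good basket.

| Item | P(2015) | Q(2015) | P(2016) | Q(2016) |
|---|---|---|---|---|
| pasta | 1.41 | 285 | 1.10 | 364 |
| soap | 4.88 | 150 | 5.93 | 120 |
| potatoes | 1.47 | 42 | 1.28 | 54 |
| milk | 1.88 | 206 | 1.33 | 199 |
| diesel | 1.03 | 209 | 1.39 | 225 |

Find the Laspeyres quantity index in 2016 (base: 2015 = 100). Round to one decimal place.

Laspeyres quantity index uses base-period prices as weights.
ΣP(2015)·Q(2016) = 1.41×364 + 4.88×120 + 1.47×54 + 1.88×199 + 1.03×225 = 513.24 + 585.6 + 79.38 + 374.12 + 231.75 = 1784.09
ΣP(2015)·Q(2015) = 1.41×285 + 4.88×150 + 1.47×42 + 1.88×206 + 1.03×209 = 401.85 + 732 + 61.74 + 387.28 + 215.27 = 1798.14
Index = 1784.09 / 1798.14 × 100 = 99.2186

99.2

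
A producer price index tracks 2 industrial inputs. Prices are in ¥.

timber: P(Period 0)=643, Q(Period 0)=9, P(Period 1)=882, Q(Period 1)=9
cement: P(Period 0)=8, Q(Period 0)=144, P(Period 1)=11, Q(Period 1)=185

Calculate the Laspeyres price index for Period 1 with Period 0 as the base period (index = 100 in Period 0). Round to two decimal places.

Laspeyres price index uses base-period quantities as weights.
ΣP(Period 1)·Q(Period 0) = 882×9 + 11×144 = 7938 + 1584 = 9522
ΣP(Period 0)·Q(Period 0) = 643×9 + 8×144 = 5787 + 1152 = 6939
Index = 9522 / 6939 × 100 = 137.2244

137.22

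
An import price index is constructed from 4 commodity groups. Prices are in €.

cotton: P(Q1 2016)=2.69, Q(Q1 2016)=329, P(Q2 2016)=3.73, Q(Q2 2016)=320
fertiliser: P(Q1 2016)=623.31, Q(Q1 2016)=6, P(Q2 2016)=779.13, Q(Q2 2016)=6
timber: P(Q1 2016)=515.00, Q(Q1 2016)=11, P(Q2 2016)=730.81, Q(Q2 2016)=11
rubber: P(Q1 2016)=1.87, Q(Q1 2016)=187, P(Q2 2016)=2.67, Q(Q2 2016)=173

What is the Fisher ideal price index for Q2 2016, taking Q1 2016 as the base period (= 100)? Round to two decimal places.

Laspeyres component (base-period weights):
ΣP(Q2 2016)Q(Q1 2016) = 3.73×329 + 779.13×6 + 730.81×11 + 2.67×187 = 1227.17 + 4674.78 + 8038.91 + 499.29 = 14440.15
ΣP(Q1 2016)Q(Q1 2016) = 2.69×329 + 623.31×6 + 515.00×11 + 1.87×187 = 885.01 + 3739.86 + 5665 + 349.69 = 10639.56
L = 14440.15 / 10639.56 × 100 = 135.7213
Paasche component (current-period weights):
ΣP(Q2 2016)Q(Q2 2016) = 3.73×320 + 779.13×6 + 730.81×11 + 2.67×173 = 1193.6 + 4674.78 + 8038.91 + 461.91 = 14369.2
ΣP(Q1 2016)Q(Q2 2016) = 2.69×320 + 623.31×6 + 515.00×11 + 1.87×173 = 860.8 + 3739.86 + 5665 + 323.51 = 10589.17
P = 14369.2 / 10589.17 × 100 = 135.6971
Fisher = √(L × P) = √(135.7213 × 135.6971) = 135.7092

135.71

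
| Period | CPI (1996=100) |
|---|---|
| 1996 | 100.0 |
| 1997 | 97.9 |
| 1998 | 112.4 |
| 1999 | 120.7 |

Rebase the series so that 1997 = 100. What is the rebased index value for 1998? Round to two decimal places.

Rebased(1998) = 112.4 / 97.9 × 100 = 114.8110

114.81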